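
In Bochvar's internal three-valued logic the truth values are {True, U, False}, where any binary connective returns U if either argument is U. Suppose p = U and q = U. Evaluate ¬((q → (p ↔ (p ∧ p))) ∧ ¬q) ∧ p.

U

p ∧ p = U ∧ U = U
p ↔ (p ∧ p) = U ↔ U = U
q → (p ↔ (p ∧ p)) = U → U = U  [any arg is the third value ⇒ result is the third value]
¬q = ¬U = U
(q → (p ↔ (p ∧ p))) ∧ ¬q = U ∧ U = U
¬((q → (p ↔ (p ∧ p))) ∧ ¬q) = ¬U = U
¬((q → (p ↔ (p ∧ p))) ∧ ¬q) ∧ p = U ∧ U = U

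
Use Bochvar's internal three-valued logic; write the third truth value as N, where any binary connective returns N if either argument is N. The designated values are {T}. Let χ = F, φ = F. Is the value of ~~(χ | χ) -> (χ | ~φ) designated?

χ | χ = F | F = F
~(χ | χ) = ~F = T
~~(χ | χ) = ~T = F
~φ = ~F = T
χ | ~φ = F | T = T
~~(χ | χ) -> (χ | ~φ) = F -> T = T
T ∈ {T}.

Yes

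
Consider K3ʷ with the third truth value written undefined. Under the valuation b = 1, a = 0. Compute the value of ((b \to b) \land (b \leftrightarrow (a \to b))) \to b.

b \to b = 1 \to 1 = 1
a \to b = 0 \to 1 = 1
b \leftrightarrow (a \to b) = 1 \leftrightarrow 1 = 1
(b \to b) \land (b \leftrightarrow (a \to b)) = 1 \land 1 = 1
((b \to b) \land (b \leftrightarrow (a \to b))) \to b = 1 \to 1 = 1

1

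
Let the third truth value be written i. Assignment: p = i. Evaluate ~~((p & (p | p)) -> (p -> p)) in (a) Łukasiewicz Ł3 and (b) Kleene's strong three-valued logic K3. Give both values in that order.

In Łukasiewicz Ł3: p | p = i | i = i
p & (p | p) = i & i = i
p -> p = i -> i = T
(p & (p | p)) -> (p -> p) = i -> T = T
~((p & (p | p)) -> (p -> p)) = ~T = F
~~((p & (p | p)) -> (p -> p)) = ~F = T
In Kleene's strong three-valued logic K3: p | p = i | i = i
p & (p | p) = i & i = i
p -> p = i -> i = i  [~i | i]
(p & (p | p)) -> (p -> p) = i -> i = i
~((p & (p | p)) -> (p -> p)) = ~i = i
~~((p & (p | p)) -> (p -> p)) = ~i = i
They differ because Łukasiewicz Ł3 and Kleene's strong three-valued logic K3 treat i differently under implication.

T; i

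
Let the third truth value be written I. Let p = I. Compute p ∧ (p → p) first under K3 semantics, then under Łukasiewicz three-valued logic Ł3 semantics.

In K3: p → p = I → I = I  [¬I ∨ I]
p ∧ (p → p) = I ∧ I = I
In Łukasiewicz three-valued logic Ł3: p → p = I → I = True  [min(1, 1−½+½)]
p ∧ (p → p) = I ∧ True = I

I; I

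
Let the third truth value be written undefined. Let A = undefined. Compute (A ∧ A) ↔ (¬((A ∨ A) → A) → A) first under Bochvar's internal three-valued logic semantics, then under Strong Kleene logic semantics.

In Bochvar's internal three-valued logic: A ∧ A = undefined ∧ undefined = undefined
A ∨ A = undefined ∨ undefined = undefined
(A ∨ A) → A = undefined → undefined = undefined  [any arg is the third value ⇒ result is the third value]
¬((A ∨ A) → A) = ¬undefined = undefined
¬((A ∨ A) → A) → A = undefined → undefined = undefined
(A ∧ A) ↔ (¬((A ∨ A) → A) → A) = undefined ↔ undefined = undefined
In Strong Kleene logic: A ∧ A = undefined ∧ undefined = undefined
A ∨ A = undefined ∨ undefined = undefined
(A ∨ A) → A = undefined → undefined = undefined
¬((A ∨ A) → A) = ¬undefined = undefined
¬((A ∨ A) → A) → A = undefined → undefined = undefined
(A ∧ A) ↔ (¬((A ∨ A) → A) → A) = undefined ↔ undefined = undefined

undefined; undefined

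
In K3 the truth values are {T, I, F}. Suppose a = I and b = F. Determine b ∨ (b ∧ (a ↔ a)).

a ↔ a = I ↔ I = I
b ∧ (a ↔ a) = F ∧ I = F
b ∨ (b ∧ (a ↔ a)) = F ∨ F = F

F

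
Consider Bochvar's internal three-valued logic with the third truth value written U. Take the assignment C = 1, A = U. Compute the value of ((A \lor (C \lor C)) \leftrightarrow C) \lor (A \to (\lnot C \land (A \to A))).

U

C \lor C = 1 \lor 1 = 1
A \lor (C \lor C) = U \lor 1 = U
(A \lor (C \lor C)) \leftrightarrow C = U \leftrightarrow 1 = U
\lnot C = \lnot 1 = 0
A \to A = U \to U = U
\lnot C \land (A \to A) = 0 \land U = U
A \to (\lnot C \land (A \to A)) = U \to U = U
((A \lor (C \lor C)) \leftrightarrow C) \lor (A \to (\lnot C \land (A \to A))) = U \lor U = U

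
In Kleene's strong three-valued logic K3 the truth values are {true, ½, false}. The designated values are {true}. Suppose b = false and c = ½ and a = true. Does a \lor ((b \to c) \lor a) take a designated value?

b \to c = false \to ½ = true  [\lnot false \lor ½]
(b \to c) \lor a = true \lor true = true
a \lor ((b \to c) \lor a) = true \lor true = true
true ∈ {true}.

Yes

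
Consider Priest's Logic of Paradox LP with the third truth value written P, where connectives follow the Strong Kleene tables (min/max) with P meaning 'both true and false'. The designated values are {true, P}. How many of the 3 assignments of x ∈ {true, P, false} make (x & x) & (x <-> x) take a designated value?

2

x=true: true ✓
x=P: P ✓
x=false: false ·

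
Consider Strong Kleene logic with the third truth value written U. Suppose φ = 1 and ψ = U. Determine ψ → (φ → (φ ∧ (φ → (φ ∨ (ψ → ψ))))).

1

ψ → ψ = U → U = U
φ ∨ (ψ → ψ) = 1 ∨ U = 1
φ → (φ ∨ (ψ → ψ)) = 1 → 1 = 1
φ ∧ (φ → (φ ∨ (ψ → ψ))) = 1 ∧ 1 = 1
φ → (φ ∧ (φ → (φ ∨ (ψ → ψ)))) = 1 → 1 = 1
ψ → (φ → (φ ∧ (φ → (φ ∨ (ψ → ψ))))) = U → 1 = 1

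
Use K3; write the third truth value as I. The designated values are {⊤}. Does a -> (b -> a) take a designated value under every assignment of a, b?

Countermodel: a=I, b=⊤ gives I, which is not designated.

No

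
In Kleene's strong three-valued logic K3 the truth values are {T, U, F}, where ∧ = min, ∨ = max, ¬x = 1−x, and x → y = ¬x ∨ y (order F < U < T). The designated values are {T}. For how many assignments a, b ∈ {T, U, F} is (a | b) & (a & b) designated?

Designated under: (a=T, b=T).

1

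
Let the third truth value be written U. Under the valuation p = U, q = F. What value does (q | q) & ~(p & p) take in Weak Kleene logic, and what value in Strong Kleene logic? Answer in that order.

U; F

In Weak Kleene logic: q | q = F | F = F
p & p = U & U = U
~(p & p) = ~U = U
(q | q) & ~(p & p) = F & U = U
In Strong Kleene logic: q | q = F | F = F
p & p = U & U = U
~(p & p) = ~U = U
(q | q) & ~(p & p) = F & U = F
They differ because Weak Kleene logic and Strong Kleene logic treat U differently under the binary connectives.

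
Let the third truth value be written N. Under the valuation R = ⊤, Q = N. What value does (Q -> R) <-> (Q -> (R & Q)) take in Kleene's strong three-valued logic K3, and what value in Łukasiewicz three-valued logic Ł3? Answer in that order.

In Kleene's strong three-valued logic K3: Q -> R = N -> ⊤ = ⊤  [~N | ⊤]
R & Q = ⊤ & N = N
Q -> (R & Q) = N -> N = N
(Q -> R) <-> (Q -> (R & Q)) = ⊤ <-> N = N
In Łukasiewicz three-valued logic Ł3: Q -> R = N -> ⊤ = ⊤  [min(1, 1−½+1)]
R & Q = ⊤ & N = N
Q -> (R & Q) = N -> N = ⊤
(Q -> R) <-> (Q -> (R & Q)) = ⊤ <-> ⊤ = ⊤
They differ because Kleene's strong three-valued logic K3 and Łukasiewicz three-valued logic Ł3 treat N differently under implication.

N; ⊤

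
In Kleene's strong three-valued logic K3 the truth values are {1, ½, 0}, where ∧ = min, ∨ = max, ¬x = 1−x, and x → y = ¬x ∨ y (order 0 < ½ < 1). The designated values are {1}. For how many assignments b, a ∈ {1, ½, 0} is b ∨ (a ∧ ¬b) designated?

Designated under: (b=1, a=1); (b=1, a=½); (b=1, a=0); (b=0, a=1).

4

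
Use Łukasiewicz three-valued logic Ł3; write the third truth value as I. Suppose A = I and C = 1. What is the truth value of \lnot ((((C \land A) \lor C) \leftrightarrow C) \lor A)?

C \land A = 1 \land I = I
(C \land A) \lor C = I \lor 1 = 1
((C \land A) \lor C) \leftrightarrow C = 1 \leftrightarrow 1 = 1
(((C \land A) \lor C) \leftrightarrow C) \lor A = 1 \lor I = 1
\lnot ((((C \land A) \lor C) \leftrightarrow C) \lor A) = \lnot 1 = 0

0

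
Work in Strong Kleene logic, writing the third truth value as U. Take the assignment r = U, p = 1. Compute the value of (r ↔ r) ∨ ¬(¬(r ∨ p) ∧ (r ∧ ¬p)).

1

r ↔ r = U ↔ U = U
r ∨ p = U ∨ 1 = 1
¬(r ∨ p) = ¬1 = 0
¬p = ¬1 = 0
r ∧ ¬p = U ∧ 0 = 0
¬(r ∨ p) ∧ (r ∧ ¬p) = 0 ∧ 0 = 0
¬(¬(r ∨ p) ∧ (r ∧ ¬p)) = ¬0 = 1
(r ↔ r) ∨ ¬(¬(r ∨ p) ∧ (r ∧ ¬p)) = U ∨ 1 = 1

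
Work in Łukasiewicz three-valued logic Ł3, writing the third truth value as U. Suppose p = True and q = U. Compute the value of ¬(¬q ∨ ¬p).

¬q = ¬U = U
¬p = ¬True = False
¬q ∨ ¬p = U ∨ False = U
¬(¬q ∨ ¬p) = ¬U = U

U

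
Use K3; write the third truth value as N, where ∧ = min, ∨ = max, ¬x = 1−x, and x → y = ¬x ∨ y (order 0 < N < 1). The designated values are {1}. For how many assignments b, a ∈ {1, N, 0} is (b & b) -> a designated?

Of the 9 assignments, 5 give a value in {1}.

5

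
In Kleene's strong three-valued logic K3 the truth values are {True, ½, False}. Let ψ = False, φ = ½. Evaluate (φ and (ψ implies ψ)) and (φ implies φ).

½

ψ implies ψ = False implies False = True
φ and (ψ implies ψ) = ½ and True = ½
φ implies φ = ½ implies ½ = ½  [not ½ or ½]
(φ and (ψ implies ψ)) and (φ implies φ) = ½ and ½ = ½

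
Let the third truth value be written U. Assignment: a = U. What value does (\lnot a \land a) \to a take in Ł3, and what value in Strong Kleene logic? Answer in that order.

In Ł3: \lnot a = \lnot U = U
\lnot a \land a = U \land U = U
(\lnot a \land a) \to a = U \to U = ⊤
In Strong Kleene logic: \lnot a = \lnot U = U
\lnot a \land a = U \land U = U
(\lnot a \land a) \to a = U \to U = U
They differ because Ł3 and Strong Kleene logic treat U differently under implication.

⊤; U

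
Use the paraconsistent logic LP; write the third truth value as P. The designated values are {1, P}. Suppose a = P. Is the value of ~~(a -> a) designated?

a -> a = P -> P = P  [~P | P]
~(a -> a) = ~P = P
~~(a -> a) = ~P = P
P ∈ {1, P}.

Yes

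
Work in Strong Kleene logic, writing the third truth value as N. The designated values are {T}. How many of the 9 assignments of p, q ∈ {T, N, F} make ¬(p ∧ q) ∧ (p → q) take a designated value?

3

Designated under: (p=F, q=T); (p=F, q=N); (p=F, q=F).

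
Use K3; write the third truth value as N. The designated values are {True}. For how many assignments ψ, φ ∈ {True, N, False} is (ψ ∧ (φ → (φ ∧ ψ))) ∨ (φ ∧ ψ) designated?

2

Designated under: (ψ=True, φ=True); (ψ=True, φ=False).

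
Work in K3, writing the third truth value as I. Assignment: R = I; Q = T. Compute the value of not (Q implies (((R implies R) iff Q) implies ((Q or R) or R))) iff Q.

F

R implies R = I implies I = I  [not I or I]
(R implies R) iff Q = I iff T = I
Q or R = T or I = T
(Q or R) or R = T or I = T
((R implies R) iff Q) implies ((Q or R) or R) = I implies T = T
Q implies (((R implies R) iff Q) implies ((Q or R) or R)) = T implies T = T
not (Q implies (((R implies R) iff Q) implies ((Q or R) or R))) = not T = F
not (Q implies (((R implies R) iff Q) implies ((Q or R) or R))) iff Q = F iff T = F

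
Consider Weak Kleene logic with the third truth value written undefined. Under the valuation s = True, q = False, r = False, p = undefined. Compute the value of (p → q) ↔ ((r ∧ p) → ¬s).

p → q = undefined → False = undefined
r ∧ p = False ∧ undefined = undefined
¬s = ¬True = False
(r ∧ p) → ¬s = undefined → False = undefined
(p → q) ↔ ((r ∧ p) → ¬s) = undefined ↔ undefined = undefined

undefined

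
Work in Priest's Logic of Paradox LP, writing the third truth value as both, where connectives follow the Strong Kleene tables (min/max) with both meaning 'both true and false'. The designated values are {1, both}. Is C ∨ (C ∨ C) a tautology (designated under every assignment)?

No

Countermodel: C=0 gives 0, which is not designated.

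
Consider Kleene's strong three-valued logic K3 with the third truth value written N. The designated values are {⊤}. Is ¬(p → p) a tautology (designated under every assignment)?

No

Countermodel: p=⊤ gives ⊥, which is not designated.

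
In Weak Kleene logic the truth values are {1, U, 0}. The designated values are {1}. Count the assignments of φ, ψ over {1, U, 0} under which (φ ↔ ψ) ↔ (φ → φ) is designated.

Designated under: (φ=1, ψ=1); (φ=0, ψ=0).

2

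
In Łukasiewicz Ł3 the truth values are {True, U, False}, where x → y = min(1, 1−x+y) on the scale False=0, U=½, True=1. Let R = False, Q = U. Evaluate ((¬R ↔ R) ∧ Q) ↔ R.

True

¬R = ¬False = True
¬R ↔ R = True ↔ False = False
(¬R ↔ R) ∧ Q = False ∧ U = False
((¬R ↔ R) ∧ Q) ↔ R = False ↔ False = True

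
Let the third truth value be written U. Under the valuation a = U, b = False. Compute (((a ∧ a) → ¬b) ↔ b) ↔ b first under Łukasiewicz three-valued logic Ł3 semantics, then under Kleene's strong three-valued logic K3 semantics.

In Łukasiewicz three-valued logic Ł3: a ∧ a = U ∧ U = U
¬b = ¬False = True
(a ∧ a) → ¬b = U → True = True  [min(1, 1−½+1)]
((a ∧ a) → ¬b) ↔ b = True ↔ False = False
(((a ∧ a) → ¬b) ↔ b) ↔ b = False ↔ False = True
In Kleene's strong three-valued logic K3: a ∧ a = U ∧ U = U
¬b = ¬False = True
(a ∧ a) → ¬b = U → True = True  [¬U ∨ True]
((a ∧ a) → ¬b) ↔ b = True ↔ False = False
(((a ∧ a) → ¬b) ↔ b) ↔ b = False ↔ False = True

True; True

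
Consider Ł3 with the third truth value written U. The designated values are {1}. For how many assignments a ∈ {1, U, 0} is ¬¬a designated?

1

a=1: 1 ✓
a=U: U ·
a=0: 0 ·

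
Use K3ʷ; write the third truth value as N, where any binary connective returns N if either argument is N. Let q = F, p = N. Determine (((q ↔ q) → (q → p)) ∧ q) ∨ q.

q ↔ q = F ↔ F = T
q → p = F → N = N  [any arg is the third value ⇒ result is the third value]
(q ↔ q) → (q → p) = T → N = N
((q ↔ q) → (q → p)) ∧ q = N ∧ F = N
(((q ↔ q) → (q → p)) ∧ q) ∨ q = N ∨ F = N

N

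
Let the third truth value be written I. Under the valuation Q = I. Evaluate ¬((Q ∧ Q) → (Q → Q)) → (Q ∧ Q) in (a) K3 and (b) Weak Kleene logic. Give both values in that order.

I; I

In K3: Q ∧ Q = I ∧ I = I
Q → Q = I → I = I
(Q ∧ Q) → (Q → Q) = I → I = I
¬((Q ∧ Q) → (Q → Q)) = ¬I = I
Q ∧ Q = I ∧ I = I
¬((Q ∧ Q) → (Q → Q)) → (Q ∧ Q) = I → I = I
In Weak Kleene logic: Q ∧ Q = I ∧ I = I
Q → Q = I → I = I  [any arg is the third value ⇒ result is the third value]
(Q ∧ Q) → (Q → Q) = I → I = I
¬((Q ∧ Q) → (Q → Q)) = ¬I = I
Q ∧ Q = I ∧ I = I
¬((Q ∧ Q) → (Q → Q)) → (Q ∧ Q) = I → I = I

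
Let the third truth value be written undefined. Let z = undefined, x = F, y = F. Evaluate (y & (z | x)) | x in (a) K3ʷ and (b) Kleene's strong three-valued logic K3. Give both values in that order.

undefined; F

In K3ʷ: z | x = undefined | F = undefined
y & (z | x) = F & undefined = undefined
(y & (z | x)) | x = undefined | F = undefined
In Kleene's strong three-valued logic K3: z | x = undefined | F = undefined
y & (z | x) = F & undefined = F
(y & (z | x)) | x = F | F = F
They differ because K3ʷ and Kleene's strong three-valued logic K3 treat undefined differently under the binary connectives.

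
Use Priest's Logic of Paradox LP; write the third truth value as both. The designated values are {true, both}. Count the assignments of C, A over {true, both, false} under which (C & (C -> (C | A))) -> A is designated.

Of the 9 assignments, 8 give a value in {true, both}.

8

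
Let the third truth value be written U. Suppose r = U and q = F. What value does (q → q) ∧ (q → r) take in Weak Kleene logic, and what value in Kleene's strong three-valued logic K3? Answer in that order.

U; T

In Weak Kleene logic: q → q = F → F = T
q → r = F → U = U
(q → q) ∧ (q → r) = T ∧ U = U
In Kleene's strong three-valued logic K3: q → q = F → F = T
q → r = F → U = T
(q → q) ∧ (q → r) = T ∧ T = T
They differ because Weak Kleene logic and Kleene's strong three-valued logic K3 treat U differently under the binary connectives.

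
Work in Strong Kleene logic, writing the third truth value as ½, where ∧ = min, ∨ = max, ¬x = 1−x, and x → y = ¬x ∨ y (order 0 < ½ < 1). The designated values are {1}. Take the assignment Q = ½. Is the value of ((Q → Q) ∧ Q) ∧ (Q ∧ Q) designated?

Q → Q = ½ → ½ = ½  [¬½ ∨ ½]
(Q → Q) ∧ Q = ½ ∧ ½ = ½
Q ∧ Q = ½ ∧ ½ = ½
((Q → Q) ∧ Q) ∧ (Q ∧ Q) = ½ ∧ ½ = ½
½ ∉ {1}.

No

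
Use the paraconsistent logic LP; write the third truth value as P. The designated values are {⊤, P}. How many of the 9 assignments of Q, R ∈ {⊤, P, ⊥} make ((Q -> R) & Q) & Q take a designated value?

5

Of the 9 assignments, 5 give a value in {⊤, P}.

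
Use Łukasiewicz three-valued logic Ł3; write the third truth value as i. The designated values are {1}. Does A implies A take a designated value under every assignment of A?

Every assignment of A over {1, i, 0} gives a value in {1}.
In particular, with A=i: A implies A = 1.

Yes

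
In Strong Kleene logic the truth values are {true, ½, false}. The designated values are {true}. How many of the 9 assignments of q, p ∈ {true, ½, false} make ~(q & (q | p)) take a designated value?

3

Designated under: (q=false, p=true); (q=false, p=½); (q=false, p=false).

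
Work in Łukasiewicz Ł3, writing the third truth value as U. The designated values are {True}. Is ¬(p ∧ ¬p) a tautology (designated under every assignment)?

No

Countermodel: p=U gives U, which is not designated.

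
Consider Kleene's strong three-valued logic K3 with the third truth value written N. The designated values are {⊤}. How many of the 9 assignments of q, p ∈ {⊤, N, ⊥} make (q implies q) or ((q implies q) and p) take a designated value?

6

Of the 9 assignments, 6 give a value in {⊤}.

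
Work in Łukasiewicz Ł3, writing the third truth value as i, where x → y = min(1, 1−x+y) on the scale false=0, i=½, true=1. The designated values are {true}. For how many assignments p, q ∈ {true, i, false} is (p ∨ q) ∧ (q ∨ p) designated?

5

Of the 9 assignments, 5 give a value in {true}.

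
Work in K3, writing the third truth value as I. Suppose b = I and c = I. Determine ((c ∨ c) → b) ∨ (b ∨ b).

I

c ∨ c = I ∨ I = I
(c ∨ c) → b = I → I = I  [¬I ∨ I]
b ∨ b = I ∨ I = I
((c ∨ c) → b) ∨ (b ∨ b) = I ∨ I = I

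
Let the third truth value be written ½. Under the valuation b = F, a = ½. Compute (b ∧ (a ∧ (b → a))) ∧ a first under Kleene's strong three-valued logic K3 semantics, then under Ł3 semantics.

F; F

In Kleene's strong three-valued logic K3: b → a = F → ½ = T  [¬F ∨ ½]
a ∧ (b → a) = ½ ∧ T = ½
b ∧ (a ∧ (b → a)) = F ∧ ½ = F
(b ∧ (a ∧ (b → a))) ∧ a = F ∧ ½ = F
In Ł3: b → a = F → ½ = T  [min(1, 1−0+½)]
a ∧ (b → a) = ½ ∧ T = ½
b ∧ (a ∧ (b → a)) = F ∧ ½ = F
(b ∧ (a ∧ (b → a))) ∧ a = F ∧ ½ = F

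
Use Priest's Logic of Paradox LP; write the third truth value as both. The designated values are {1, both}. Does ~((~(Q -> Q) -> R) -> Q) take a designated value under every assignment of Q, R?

No

Countermodel: Q=1, R=1 gives 0, which is not designated.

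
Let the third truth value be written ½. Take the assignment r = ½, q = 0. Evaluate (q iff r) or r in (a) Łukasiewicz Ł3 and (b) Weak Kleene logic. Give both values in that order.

In Łukasiewicz Ł3: q iff r = 0 iff ½ = ½  [1 − |0−½|]
(q iff r) or r = ½ or ½ = ½
In Weak Kleene logic: q iff r = 0 iff ½ = ½
(q iff r) or r = ½ or ½ = ½

½; ½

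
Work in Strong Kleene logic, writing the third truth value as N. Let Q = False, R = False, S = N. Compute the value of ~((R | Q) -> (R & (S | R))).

False

R | Q = False | False = False
S | R = N | False = N
R & (S | R) = False & N = False
(R | Q) -> (R & (S | R)) = False -> False = True
~((R | Q) -> (R & (S | R))) = ~True = False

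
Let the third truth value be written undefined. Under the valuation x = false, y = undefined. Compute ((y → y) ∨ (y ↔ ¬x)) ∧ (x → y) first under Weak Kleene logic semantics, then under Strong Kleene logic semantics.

In Weak Kleene logic: y → y = undefined → undefined = undefined
¬x = ¬false = true
y ↔ ¬x = undefined ↔ true = undefined
(y → y) ∨ (y ↔ ¬x) = undefined ∨ undefined = undefined
x → y = false → undefined = undefined
((y → y) ∨ (y ↔ ¬x)) ∧ (x → y) = undefined ∧ undefined = undefined
In Strong Kleene logic: y → y = undefined → undefined = undefined
¬x = ¬false = true
y ↔ ¬x = undefined ↔ true = undefined
(y → y) ∨ (y ↔ ¬x) = undefined ∨ undefined = undefined
x → y = false → undefined = true
((y → y) ∨ (y ↔ ¬x)) ∧ (x → y) = undefined ∧ true = undefined

undefined; undefined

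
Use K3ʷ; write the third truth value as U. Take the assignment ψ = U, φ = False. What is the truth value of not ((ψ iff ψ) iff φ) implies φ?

U

ψ iff ψ = U iff U = U
(ψ iff ψ) iff φ = U iff False = U
not ((ψ iff ψ) iff φ) = not U = U
not ((ψ iff ψ) iff φ) implies φ = U implies False = U  [any arg is the third value ⇒ result is the third value]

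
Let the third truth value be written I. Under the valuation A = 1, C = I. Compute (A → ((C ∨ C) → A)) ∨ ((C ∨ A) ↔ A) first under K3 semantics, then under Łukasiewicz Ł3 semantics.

In K3: C ∨ C = I ∨ I = I
(C ∨ C) → A = I → 1 = 1  [¬I ∨ 1]
A → ((C ∨ C) → A) = 1 → 1 = 1
C ∨ A = I ∨ 1 = 1
(C ∨ A) ↔ A = 1 ↔ 1 = 1
(A → ((C ∨ C) → A)) ∨ ((C ∨ A) ↔ A) = 1 ∨ 1 = 1
In Łukasiewicz Ł3: C ∨ C = I ∨ I = I
(C ∨ C) → A = I → 1 = 1  [min(1, 1−½+1)]
A → ((C ∨ C) → A) = 1 → 1 = 1
C ∨ A = I ∨ 1 = 1
(C ∨ A) ↔ A = 1 ↔ 1 = 1
(A → ((C ∨ C) → A)) ∨ ((C ∨ A) ↔ A) = 1 ∨ 1 = 1

1; 1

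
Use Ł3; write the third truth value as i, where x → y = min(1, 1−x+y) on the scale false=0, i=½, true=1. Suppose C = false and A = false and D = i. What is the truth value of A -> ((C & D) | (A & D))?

C & D = false & i = false
A & D = false & i = false
(C & D) | (A & D) = false | false = false
A -> ((C & D) | (A & D)) = false -> false = true

true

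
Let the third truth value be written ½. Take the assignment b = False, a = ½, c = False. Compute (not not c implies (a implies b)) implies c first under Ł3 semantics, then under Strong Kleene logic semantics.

In Ł3: not c = not False = True
not not c = not True = False
a implies b = ½ implies False = ½  [min(1, 1−½+0)]
not not c implies (a implies b) = False implies ½ = True
(not not c implies (a implies b)) implies c = True implies False = False
In Strong Kleene logic: not c = not False = True
not not c = not True = False
a implies b = ½ implies False = ½  [not ½ or False]
not not c implies (a implies b) = False implies ½ = True
(not not c implies (a implies b)) implies c = True implies False = False

False; False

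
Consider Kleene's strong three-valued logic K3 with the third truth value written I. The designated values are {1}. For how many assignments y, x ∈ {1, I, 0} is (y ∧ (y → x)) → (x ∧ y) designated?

Of the 9 assignments, 5 give a value in {1}.

5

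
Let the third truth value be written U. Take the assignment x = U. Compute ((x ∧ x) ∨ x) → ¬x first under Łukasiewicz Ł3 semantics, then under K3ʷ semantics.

true; U

In Łukasiewicz Ł3: x ∧ x = U ∧ U = U
(x ∧ x) ∨ x = U ∨ U = U
¬x = ¬U = U
((x ∧ x) ∨ x) → ¬x = U → U = true
In K3ʷ: x ∧ x = U ∧ U = U
(x ∧ x) ∨ x = U ∨ U = U
¬x = ¬U = U
((x ∧ x) ∨ x) → ¬x = U → U = U
They differ because Łukasiewicz Ł3 and K3ʷ treat U differently under the binary connectives.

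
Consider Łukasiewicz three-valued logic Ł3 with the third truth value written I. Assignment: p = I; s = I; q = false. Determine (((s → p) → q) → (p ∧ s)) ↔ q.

false

s → p = I → I = true  [min(1, 1−½+½)]
(s → p) → q = true → false = false
p ∧ s = I ∧ I = I
((s → p) → q) → (p ∧ s) = false → I = true
(((s → p) → q) → (p ∧ s)) ↔ q = true ↔ false = false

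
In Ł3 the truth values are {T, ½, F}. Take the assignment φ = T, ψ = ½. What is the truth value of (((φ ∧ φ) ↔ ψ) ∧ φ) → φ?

φ ∧ φ = T ∧ T = T
(φ ∧ φ) ↔ ψ = T ↔ ½ = ½  [1 − |1−½|]
((φ ∧ φ) ↔ ψ) ∧ φ = ½ ∧ T = ½
(((φ ∧ φ) ↔ ψ) ∧ φ) → φ = ½ → T = T

T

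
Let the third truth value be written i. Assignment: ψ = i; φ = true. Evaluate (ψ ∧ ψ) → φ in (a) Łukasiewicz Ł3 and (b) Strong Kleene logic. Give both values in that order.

In Łukasiewicz Ł3: ψ ∧ ψ = i ∧ i = i
(ψ ∧ ψ) → φ = i → true = true  [min(1, 1−½+1)]
In Strong Kleene logic: ψ ∧ ψ = i ∧ i = i
(ψ ∧ ψ) → φ = i → true = true  [¬i ∨ true]

true; true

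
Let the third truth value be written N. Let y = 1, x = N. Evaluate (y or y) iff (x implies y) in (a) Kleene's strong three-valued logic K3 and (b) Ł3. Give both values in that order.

In Kleene's strong three-valued logic K3: y or y = 1 or 1 = 1
x implies y = N implies 1 = 1  [not N or 1]
(y or y) iff (x implies y) = 1 iff 1 = 1
In Ł3: y or y = 1 or 1 = 1
x implies y = N implies 1 = 1  [min(1, 1−½+1)]
(y or y) iff (x implies y) = 1 iff 1 = 1

1; 1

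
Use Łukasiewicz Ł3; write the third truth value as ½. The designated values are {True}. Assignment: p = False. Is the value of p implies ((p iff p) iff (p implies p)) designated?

p iff p = False iff False = True
p implies p = False implies False = True
(p iff p) iff (p implies p) = True iff True = True
p implies ((p iff p) iff (p implies p)) = False implies True = True
True ∈ {True}.

Yes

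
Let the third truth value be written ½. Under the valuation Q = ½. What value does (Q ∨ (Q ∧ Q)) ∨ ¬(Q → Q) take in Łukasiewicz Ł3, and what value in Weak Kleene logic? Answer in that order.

In Łukasiewicz Ł3: Q ∧ Q = ½ ∧ ½ = ½
Q ∨ (Q ∧ Q) = ½ ∨ ½ = ½
Q → Q = ½ → ½ = ⊤  [min(1, 1−½+½)]
¬(Q → Q) = ¬⊤ = ⊥
(Q ∨ (Q ∧ Q)) ∨ ¬(Q → Q) = ½ ∨ ⊥ = ½
In Weak Kleene logic: Q ∧ Q = ½ ∧ ½ = ½
Q ∨ (Q ∧ Q) = ½ ∨ ½ = ½
Q → Q = ½ → ½ = ½
¬(Q → Q) = ¬½ = ½
(Q ∨ (Q ∧ Q)) ∨ ¬(Q → Q) = ½ ∨ ½ = ½

½; ½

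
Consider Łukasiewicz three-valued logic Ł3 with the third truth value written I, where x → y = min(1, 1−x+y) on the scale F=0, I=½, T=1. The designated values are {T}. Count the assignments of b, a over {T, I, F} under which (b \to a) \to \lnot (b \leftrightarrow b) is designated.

Designated under: (b=T, a=F).

1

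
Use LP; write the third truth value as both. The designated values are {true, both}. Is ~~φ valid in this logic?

No

Countermodel: φ=false gives false, which is not designated.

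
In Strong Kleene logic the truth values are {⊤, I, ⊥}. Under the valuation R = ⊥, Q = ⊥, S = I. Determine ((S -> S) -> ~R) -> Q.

⊥

S -> S = I -> I = I
~R = ~⊥ = ⊤
(S -> S) -> ~R = I -> ⊤ = ⊤
((S -> S) -> ~R) -> Q = ⊤ -> ⊥ = ⊥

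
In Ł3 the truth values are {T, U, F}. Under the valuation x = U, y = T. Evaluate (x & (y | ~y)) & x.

U

~y = ~T = F
y | ~y = T | F = T
x & (y | ~y) = U & T = U
(x & (y | ~y)) & x = U & U = U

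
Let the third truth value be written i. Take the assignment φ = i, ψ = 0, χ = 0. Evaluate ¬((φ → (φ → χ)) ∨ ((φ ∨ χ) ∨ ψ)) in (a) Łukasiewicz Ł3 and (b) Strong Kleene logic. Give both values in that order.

0; i

In Łukasiewicz Ł3: φ → χ = i → 0 = i  [min(1, 1−½+0)]
φ → (φ → χ) = i → i = 1
φ ∨ χ = i ∨ 0 = i
(φ ∨ χ) ∨ ψ = i ∨ 0 = i
(φ → (φ → χ)) ∨ ((φ ∨ χ) ∨ ψ) = 1 ∨ i = 1
¬((φ → (φ → χ)) ∨ ((φ ∨ χ) ∨ ψ)) = ¬1 = 0
In Strong Kleene logic: φ → χ = i → 0 = i  [¬i ∨ 0]
φ → (φ → χ) = i → i = i
φ ∨ χ = i ∨ 0 = i
(φ ∨ χ) ∨ ψ = i ∨ 0 = i
(φ → (φ → χ)) ∨ ((φ ∨ χ) ∨ ψ) = i ∨ i = i
¬((φ → (φ → χ)) ∨ ((φ ∨ χ) ∨ ψ)) = ¬i = i
They differ because Łukasiewicz Ł3 and Strong Kleene logic treat i differently under implication.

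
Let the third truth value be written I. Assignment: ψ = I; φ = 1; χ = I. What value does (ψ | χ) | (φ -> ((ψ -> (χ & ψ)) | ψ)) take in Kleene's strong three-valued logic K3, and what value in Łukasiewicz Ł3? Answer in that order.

I; 1

In Kleene's strong three-valued logic K3: ψ | χ = I | I = I
χ & ψ = I & I = I
ψ -> (χ & ψ) = I -> I = I  [~I | I]
(ψ -> (χ & ψ)) | ψ = I | I = I
φ -> ((ψ -> (χ & ψ)) | ψ) = 1 -> I = I
(ψ | χ) | (φ -> ((ψ -> (χ & ψ)) | ψ)) = I | I = I
In Łukasiewicz Ł3: ψ | χ = I | I = I
χ & ψ = I & I = I
ψ -> (χ & ψ) = I -> I = 1
(ψ -> (χ & ψ)) | ψ = 1 | I = 1
φ -> ((ψ -> (χ & ψ)) | ψ) = 1 -> 1 = 1
(ψ | χ) | (φ -> ((ψ -> (χ & ψ)) | ψ)) = I | 1 = 1
They differ because Kleene's strong three-valued logic K3 and Łukasiewicz Ł3 treat I differently under implication.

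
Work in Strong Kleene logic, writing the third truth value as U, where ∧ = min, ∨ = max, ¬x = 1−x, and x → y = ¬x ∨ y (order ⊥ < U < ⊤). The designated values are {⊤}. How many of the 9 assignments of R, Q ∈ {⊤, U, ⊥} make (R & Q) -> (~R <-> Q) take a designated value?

5

Of the 9 assignments, 5 give a value in {⊤}.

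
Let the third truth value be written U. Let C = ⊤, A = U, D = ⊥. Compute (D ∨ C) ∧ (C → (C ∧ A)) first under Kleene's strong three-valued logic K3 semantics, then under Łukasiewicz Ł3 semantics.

In Kleene's strong three-valued logic K3: D ∨ C = ⊥ ∨ ⊤ = ⊤
C ∧ A = ⊤ ∧ U = U
C → (C ∧ A) = ⊤ → U = U  [¬⊤ ∨ U]
(D ∨ C) ∧ (C → (C ∧ A)) = ⊤ ∧ U = U
In Łukasiewicz Ł3: D ∨ C = ⊥ ∨ ⊤ = ⊤
C ∧ A = ⊤ ∧ U = U
C → (C ∧ A) = ⊤ → U = U  [min(1, 1−1+½)]
(D ∨ C) ∧ (C → (C ∧ A)) = ⊤ ∧ U = U

U; U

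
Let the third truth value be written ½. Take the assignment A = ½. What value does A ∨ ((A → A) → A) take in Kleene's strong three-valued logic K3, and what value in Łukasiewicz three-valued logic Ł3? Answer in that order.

½; ½

In Kleene's strong three-valued logic K3: A → A = ½ → ½ = ½  [¬½ ∨ ½]
(A → A) → A = ½ → ½ = ½
A ∨ ((A → A) → A) = ½ ∨ ½ = ½
In Łukasiewicz three-valued logic Ł3: A → A = ½ → ½ = T  [min(1, 1−½+½)]
(A → A) → A = T → ½ = ½
A ∨ ((A → A) → A) = ½ ∨ ½ = ½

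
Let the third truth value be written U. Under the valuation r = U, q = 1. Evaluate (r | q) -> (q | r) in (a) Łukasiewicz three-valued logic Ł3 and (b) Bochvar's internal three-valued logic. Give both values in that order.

In Łukasiewicz three-valued logic Ł3: r | q = U | 1 = 1
q | r = 1 | U = 1
(r | q) -> (q | r) = 1 -> 1 = 1
In Bochvar's internal three-valued logic: r | q = U | 1 = U
q | r = 1 | U = U
(r | q) -> (q | r) = U -> U = U  [any arg is the third value ⇒ result is the third value]
They differ because Łukasiewicz three-valued logic Ł3 and Bochvar's internal three-valued logic treat U differently under the binary connectives.

1; U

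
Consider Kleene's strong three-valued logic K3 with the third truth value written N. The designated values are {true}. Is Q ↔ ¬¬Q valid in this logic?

No

Countermodel: Q=N gives N, which is not designated.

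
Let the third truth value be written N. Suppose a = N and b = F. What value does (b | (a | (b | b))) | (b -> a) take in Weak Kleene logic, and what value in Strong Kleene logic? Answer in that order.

N; T

In Weak Kleene logic: b | b = F | F = F
a | (b | b) = N | F = N
b | (a | (b | b)) = F | N = N
b -> a = F -> N = N  [any arg is the third value ⇒ result is the third value]
(b | (a | (b | b))) | (b -> a) = N | N = N
In Strong Kleene logic: b | b = F | F = F
a | (b | b) = N | F = N
b | (a | (b | b)) = F | N = N
b -> a = F -> N = T
(b | (a | (b | b))) | (b -> a) = N | T = T
They differ because Weak Kleene logic and Strong Kleene logic treat N differently under the binary connectives.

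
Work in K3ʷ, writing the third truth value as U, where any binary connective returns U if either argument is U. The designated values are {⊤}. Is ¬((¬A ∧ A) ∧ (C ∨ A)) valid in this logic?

Countermodel: A=⊤, C=U gives U, which is not designated.

No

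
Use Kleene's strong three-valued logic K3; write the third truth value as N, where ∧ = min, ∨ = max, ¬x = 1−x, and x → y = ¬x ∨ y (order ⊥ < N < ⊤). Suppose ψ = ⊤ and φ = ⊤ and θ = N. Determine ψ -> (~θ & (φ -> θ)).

N

~θ = ~N = N
φ -> θ = ⊤ -> N = N
~θ & (φ -> θ) = N & N = N
ψ -> (~θ & (φ -> θ)) = ⊤ -> N = N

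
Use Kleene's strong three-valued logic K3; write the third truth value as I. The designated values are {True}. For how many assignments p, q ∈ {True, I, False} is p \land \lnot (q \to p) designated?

Of the 9 assignments, 0 give a value in {True}.

0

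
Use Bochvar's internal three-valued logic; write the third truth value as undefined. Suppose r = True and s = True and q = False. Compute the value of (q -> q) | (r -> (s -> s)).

True

q -> q = False -> False = True
s -> s = True -> True = True
r -> (s -> s) = True -> True = True
(q -> q) | (r -> (s -> s)) = True | True = True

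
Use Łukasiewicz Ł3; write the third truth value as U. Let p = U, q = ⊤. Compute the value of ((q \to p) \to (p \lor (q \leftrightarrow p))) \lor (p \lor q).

q \to p = ⊤ \to U = U  [min(1, 1−1+½)]
q \leftrightarrow p = ⊤ \leftrightarrow U = U
p \lor (q \leftrightarrow p) = U \lor U = U
(q \to p) \to (p \lor (q \leftrightarrow p)) = U \to U = ⊤
p \lor q = U \lor ⊤ = ⊤
((q \to p) \to (p \lor (q \leftrightarrow p))) \lor (p \lor q) = ⊤ \lor ⊤ = ⊤

⊤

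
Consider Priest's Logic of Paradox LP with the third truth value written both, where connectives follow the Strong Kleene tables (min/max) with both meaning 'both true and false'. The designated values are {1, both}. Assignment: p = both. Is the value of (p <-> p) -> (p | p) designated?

Yes

p <-> p = both <-> both = both
p | p = both | both = both
(p <-> p) -> (p | p) = both -> both = both  [~both | both]
both ∈ {1, both}.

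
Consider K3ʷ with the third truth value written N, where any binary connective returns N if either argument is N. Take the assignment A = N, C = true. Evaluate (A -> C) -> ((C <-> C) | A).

A -> C = N -> true = N  [any arg is the third value ⇒ result is the third value]
C <-> C = true <-> true = true
(C <-> C) | A = true | N = N
(A -> C) -> ((C <-> C) | A) = N -> N = N

N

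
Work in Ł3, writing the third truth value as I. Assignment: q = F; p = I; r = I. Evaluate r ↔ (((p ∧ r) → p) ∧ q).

I

p ∧ r = I ∧ I = I
(p ∧ r) → p = I → I = T  [min(1, 1−½+½)]
((p ∧ r) → p) ∧ q = T ∧ F = F
r ↔ (((p ∧ r) → p) ∧ q) = I ↔ F = I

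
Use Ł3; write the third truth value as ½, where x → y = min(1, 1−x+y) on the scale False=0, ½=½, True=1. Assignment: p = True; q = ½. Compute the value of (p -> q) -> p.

True

p -> q = True -> ½ = ½
(p -> q) -> p = ½ -> True = True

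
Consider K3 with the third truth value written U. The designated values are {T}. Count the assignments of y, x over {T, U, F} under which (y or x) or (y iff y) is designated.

Of the 9 assignments, 7 give a value in {T}.

7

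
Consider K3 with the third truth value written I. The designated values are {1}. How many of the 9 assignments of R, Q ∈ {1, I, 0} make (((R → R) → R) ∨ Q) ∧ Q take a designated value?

3

Designated under: (R=1, Q=1); (R=I, Q=1); (R=0, Q=1).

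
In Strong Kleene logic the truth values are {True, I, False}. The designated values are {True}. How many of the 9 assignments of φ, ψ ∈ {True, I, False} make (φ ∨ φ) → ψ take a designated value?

5

Of the 9 assignments, 5 give a value in {True}.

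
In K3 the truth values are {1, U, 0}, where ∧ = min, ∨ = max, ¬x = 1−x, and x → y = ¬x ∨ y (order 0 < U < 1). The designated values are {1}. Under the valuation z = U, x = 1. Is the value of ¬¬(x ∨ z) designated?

x ∨ z = 1 ∨ U = 1
¬(x ∨ z) = ¬1 = 0
¬¬(x ∨ z) = ¬0 = 1
1 ∈ {1}.

Yes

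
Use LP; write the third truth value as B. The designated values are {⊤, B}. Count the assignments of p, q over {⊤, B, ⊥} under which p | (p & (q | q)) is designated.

6

Of the 9 assignments, 6 give a value in {⊤, B}.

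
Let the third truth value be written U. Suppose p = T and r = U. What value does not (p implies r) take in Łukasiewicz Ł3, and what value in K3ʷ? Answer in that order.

U; U

In Łukasiewicz Ł3: p implies r = T implies U = U
not (p implies r) = not U = U
In K3ʷ: p implies r = T implies U = U  [any arg is the third value ⇒ result is the third value]
not (p implies r) = not U = U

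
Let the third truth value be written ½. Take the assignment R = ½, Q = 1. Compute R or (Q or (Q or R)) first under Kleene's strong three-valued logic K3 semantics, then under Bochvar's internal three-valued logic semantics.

In Kleene's strong three-valued logic K3: Q or R = 1 or ½ = 1
Q or (Q or R) = 1 or 1 = 1
R or (Q or (Q or R)) = ½ or 1 = 1
In Bochvar's internal three-valued logic: Q or R = 1 or ½ = ½
Q or (Q or R) = 1 or ½ = ½
R or (Q or (Q or R)) = ½ or ½ = ½
They differ because Kleene's strong three-valued logic K3 and Bochvar's internal three-valued logic treat ½ differently under the binary connectives.

1; ½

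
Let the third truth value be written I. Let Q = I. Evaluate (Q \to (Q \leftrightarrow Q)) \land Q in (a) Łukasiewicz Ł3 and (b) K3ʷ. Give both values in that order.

I; I

In Łukasiewicz Ł3: Q \leftrightarrow Q = I \leftrightarrow I = T
Q \to (Q \leftrightarrow Q) = I \to T = T
(Q \to (Q \leftrightarrow Q)) \land Q = T \land I = I
In K3ʷ: Q \leftrightarrow Q = I \leftrightarrow I = I
Q \to (Q \leftrightarrow Q) = I \to I = I  [any arg is the third value ⇒ result is the third value]
(Q \to (Q \leftrightarrow Q)) \land Q = I \land I = I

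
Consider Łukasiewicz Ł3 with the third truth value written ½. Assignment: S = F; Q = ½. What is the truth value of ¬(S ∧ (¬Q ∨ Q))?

¬Q = ¬½ = ½
¬Q ∨ Q = ½ ∨ ½ = ½
S ∧ (¬Q ∨ Q) = F ∧ ½ = F
¬(S ∧ (¬Q ∨ Q)) = ¬F = T

T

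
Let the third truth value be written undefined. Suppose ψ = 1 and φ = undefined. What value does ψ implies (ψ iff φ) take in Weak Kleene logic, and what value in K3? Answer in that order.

In Weak Kleene logic: ψ iff φ = 1 iff undefined = undefined
ψ implies (ψ iff φ) = 1 implies undefined = undefined  [any arg is the third value ⇒ result is the third value]
In K3: ψ iff φ = 1 iff undefined = undefined
ψ implies (ψ iff φ) = 1 implies undefined = undefined  [not 1 or undefined]

undefined; undefined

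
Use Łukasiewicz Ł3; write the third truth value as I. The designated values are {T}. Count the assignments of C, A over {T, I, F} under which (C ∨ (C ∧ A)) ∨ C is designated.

Designated under: (C=T, A=T); (C=T, A=I); (C=T, A=F).

3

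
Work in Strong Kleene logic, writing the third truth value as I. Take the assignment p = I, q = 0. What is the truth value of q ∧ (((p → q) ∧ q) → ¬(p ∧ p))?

0

p → q = I → 0 = I  [¬I ∨ 0]
(p → q) ∧ q = I ∧ 0 = 0
p ∧ p = I ∧ I = I
¬(p ∧ p) = ¬I = I
((p → q) ∧ q) → ¬(p ∧ p) = 0 → I = 1
q ∧ (((p → q) ∧ q) → ¬(p ∧ p)) = 0 ∧ 1 = 0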